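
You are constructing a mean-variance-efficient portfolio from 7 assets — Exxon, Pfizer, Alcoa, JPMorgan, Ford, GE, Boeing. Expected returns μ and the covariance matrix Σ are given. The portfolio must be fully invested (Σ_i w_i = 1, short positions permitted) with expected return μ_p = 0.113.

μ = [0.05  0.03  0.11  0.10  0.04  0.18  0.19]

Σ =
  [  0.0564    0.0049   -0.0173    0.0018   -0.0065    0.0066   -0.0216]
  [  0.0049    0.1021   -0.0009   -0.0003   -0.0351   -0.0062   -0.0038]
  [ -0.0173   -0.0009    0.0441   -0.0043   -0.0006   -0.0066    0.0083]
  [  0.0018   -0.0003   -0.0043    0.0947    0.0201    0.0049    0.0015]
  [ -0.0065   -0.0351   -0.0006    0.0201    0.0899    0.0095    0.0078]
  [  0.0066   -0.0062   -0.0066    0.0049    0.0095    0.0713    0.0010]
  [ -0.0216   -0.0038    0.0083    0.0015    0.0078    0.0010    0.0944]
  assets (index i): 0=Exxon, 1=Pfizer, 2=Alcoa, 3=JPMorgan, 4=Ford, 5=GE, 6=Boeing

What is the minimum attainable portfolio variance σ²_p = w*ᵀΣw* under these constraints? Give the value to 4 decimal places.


0.0086

g=Σ⁻¹μ = [2.4708  0.5034  3.5317  0.9690  0.1643  2.5467  2.2319]
h=Σ⁻¹𝟙 = [32.8941  15.1595  36.1140  7.4618  15.4155  12.8780  14.0261]
a=μᵀg=1.513066  b=𝟙ᵀg=12.417828  c=𝟙ᵀh=133.948984  D=ac−b²=48.471237
λ₁=(c·0.113−b)/D = (133.948984·0.113−12.417828)/48.471237 = 0.056083
λ₂=(a−b·0.113)/D = (1.513066−12.417828·0.113)/48.471237 = 0.002266
w* = 0.056083·g + 0.002266·h:
  w_0 = 0.056083·2.4708 + 0.002266·32.8941 = 0.2131  (Exxon)
  w_1 = 0.056083·0.5034 + 0.002266·15.1595 = 0.0626  (Pfizer)
  w_2 = 0.056083·3.5317 + 0.002266·36.1140 = 0.2799  (Alcoa)
  w_3 = 0.056083·0.9690 + 0.002266·7.4618 = 0.0713  (JPMorgan)
  w_4 = 0.056083·0.1643 + 0.002266·15.4155 = 0.0442  (Ford)
  w_5 = 0.056083·2.5467 + 0.002266·12.8780 = 0.1720  (GE)
  w_6 = 0.056083·2.2319 + 0.002266·14.0261 = 0.1570  (Boeing)
Σw_i=1.0000  μᵀw=0.1130
σ²=wᵀΣw=λ₁·μ_p+λ₂ = 0.056083·0.113 + 0.002266 = 0.008604 ≈ 0.0086


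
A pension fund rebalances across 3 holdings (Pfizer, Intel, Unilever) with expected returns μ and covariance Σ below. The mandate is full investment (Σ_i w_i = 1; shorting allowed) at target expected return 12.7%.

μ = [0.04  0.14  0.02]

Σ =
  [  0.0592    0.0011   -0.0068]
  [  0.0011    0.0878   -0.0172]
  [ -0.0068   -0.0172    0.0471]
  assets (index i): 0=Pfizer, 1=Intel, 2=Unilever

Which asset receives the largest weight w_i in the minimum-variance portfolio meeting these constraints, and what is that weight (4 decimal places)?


Intel (0.8851)

g=Σ⁻¹μ = [0.7799  1.8202  1.2019]
h=Σ⁻¹𝟙 = [20.0626  17.0872  30.3679]
a=μᵀg=0.310066  b=𝟙ᵀg=3.802072  c=𝟙ᵀh=67.517668  D=ac−b²=6.479199
λ₁=(c·0.127−b)/D = (67.517668·0.127−3.802072)/6.479199 = 0.736615
λ₂=(a−b·0.127)/D = (0.310066−3.802072·0.127)/6.479199 = -0.026669
w* = 0.736615·g + -0.026669·h:
  w_0 = 0.736615·0.7799 + -0.026669·20.0626 = 0.0394  (Pfizer)
  w_1 = 0.736615·1.8202 + -0.026669·17.0872 = 0.8851  (Intel)
  w_2 = 0.736615·1.2019 + -0.026669·30.3679 = 0.0755  (Unilever)
Σw_i=1.0000  μᵀw=0.1270
σ²=wᵀΣw=λ₁·μ_p+λ₂ = 0.736615·0.127 + -0.026669 = 0.066881 ≈ 0.0669


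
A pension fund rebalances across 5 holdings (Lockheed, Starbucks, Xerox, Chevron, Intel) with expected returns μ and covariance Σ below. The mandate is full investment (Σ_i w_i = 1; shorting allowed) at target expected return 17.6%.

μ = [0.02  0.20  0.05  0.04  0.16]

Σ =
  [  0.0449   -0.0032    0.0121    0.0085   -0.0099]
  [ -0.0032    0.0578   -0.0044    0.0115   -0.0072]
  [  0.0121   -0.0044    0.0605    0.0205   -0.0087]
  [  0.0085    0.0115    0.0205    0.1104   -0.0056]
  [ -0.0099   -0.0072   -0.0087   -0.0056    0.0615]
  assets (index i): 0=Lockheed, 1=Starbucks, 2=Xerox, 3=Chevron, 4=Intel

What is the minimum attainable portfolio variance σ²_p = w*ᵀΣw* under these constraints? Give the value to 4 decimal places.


0.0228

x=Σ⁻¹μ = [1.1503  4.1175  1.4789  -0.2545  3.4549]
y=Σ⁻¹𝟙 = [24.5985  22.3929  15.8071  3.1830  25.3675]
a=μᵀx=1.463045  b=𝟙ᵀx=9.947021  c=𝟙ᵀy=91.349043  D=ac−b²=34.704550
λ₁=(c·0.176−b)/D = (91.349043·0.176−9.947021)/34.704550 = 0.176646
λ₂=(a−b·0.176)/D = (1.463045−9.947021·0.176)/34.704550 = -0.008288
w* = 0.176646·x + -0.008288·y:
  w_0 = 0.176646·1.1503 + -0.008288·24.5985 = -0.0007  (Lockheed)
  w_1 = 0.176646·4.1175 + -0.008288·22.3929 = 0.5417  (Starbucks)
  w_2 = 0.176646·1.4789 + -0.008288·15.8071 = 0.1302  (Xerox)
  w_3 = 0.176646·-0.2545 + -0.008288·3.1830 = -0.0713  (Chevron)
  w_4 = 0.176646·3.4549 + -0.008288·25.3675 = 0.4000  (Intel)
Σw_i=1.0000  μᵀw=0.1760
σ²=wᵀΣw=λ₁·μ_p+λ₂ = 0.176646·0.176 + -0.008288 = 0.022802 ≈ 0.0228


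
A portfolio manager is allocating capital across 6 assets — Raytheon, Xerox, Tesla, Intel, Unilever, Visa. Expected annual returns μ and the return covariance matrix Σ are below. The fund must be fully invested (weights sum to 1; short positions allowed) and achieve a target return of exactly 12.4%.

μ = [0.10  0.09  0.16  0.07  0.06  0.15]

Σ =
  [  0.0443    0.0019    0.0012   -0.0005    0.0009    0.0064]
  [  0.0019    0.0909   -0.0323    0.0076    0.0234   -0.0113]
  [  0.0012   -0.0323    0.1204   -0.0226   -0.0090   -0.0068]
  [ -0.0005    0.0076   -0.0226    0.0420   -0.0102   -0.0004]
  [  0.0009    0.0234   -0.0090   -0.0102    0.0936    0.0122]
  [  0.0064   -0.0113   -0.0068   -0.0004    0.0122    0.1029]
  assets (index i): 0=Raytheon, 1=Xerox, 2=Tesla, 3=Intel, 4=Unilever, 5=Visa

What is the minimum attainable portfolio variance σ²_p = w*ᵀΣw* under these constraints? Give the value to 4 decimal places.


g=Σ⁻¹μ = [1.9083  1.6320  2.4133  2.8404  0.5446  1.6242]
h=Σ⁻¹𝟙 = [20.2212  12.8099  19.5854  35.2106  11.7155  9.9093]
a=μᵀg=1.198970  b=𝟙ᵀg=10.962746  c=𝟙ᵀh=109.451962  D=ac−b²=11.047814
λ₁=(c·0.124−b)/D = (109.451962·0.124−10.962746)/11.047814 = 0.236182
λ₂=(a−b·0.124)/D = (1.198970−10.962746·0.124)/11.047814 = -0.014520
w* = 0.236182·g + -0.014520·h:
  w_0 = 0.236182·1.9083 + -0.014520·20.2212 = 0.1571  (Raytheon)
  w_1 = 0.236182·1.6320 + -0.014520·12.8099 = 0.1995  (Xerox)
  w_2 = 0.236182·2.4133 + -0.014520·19.5854 = 0.2856  (Tesla)
  w_3 = 0.236182·2.8404 + -0.014520·35.2106 = 0.1596  (Intel)
  w_4 = 0.236182·0.5446 + -0.014520·11.7155 = -0.0415  (Unilever)
  w_5 = 0.236182·1.6242 + -0.014520·9.9093 = 0.2397  (Visa)
Σw_i=1.0000  μᵀw=0.1240
σ²=wᵀΣw=λ₁·μ_p+λ₂ = 0.236182·0.124 + -0.014520 = 0.014767 ≈ 0.0148

0.0148


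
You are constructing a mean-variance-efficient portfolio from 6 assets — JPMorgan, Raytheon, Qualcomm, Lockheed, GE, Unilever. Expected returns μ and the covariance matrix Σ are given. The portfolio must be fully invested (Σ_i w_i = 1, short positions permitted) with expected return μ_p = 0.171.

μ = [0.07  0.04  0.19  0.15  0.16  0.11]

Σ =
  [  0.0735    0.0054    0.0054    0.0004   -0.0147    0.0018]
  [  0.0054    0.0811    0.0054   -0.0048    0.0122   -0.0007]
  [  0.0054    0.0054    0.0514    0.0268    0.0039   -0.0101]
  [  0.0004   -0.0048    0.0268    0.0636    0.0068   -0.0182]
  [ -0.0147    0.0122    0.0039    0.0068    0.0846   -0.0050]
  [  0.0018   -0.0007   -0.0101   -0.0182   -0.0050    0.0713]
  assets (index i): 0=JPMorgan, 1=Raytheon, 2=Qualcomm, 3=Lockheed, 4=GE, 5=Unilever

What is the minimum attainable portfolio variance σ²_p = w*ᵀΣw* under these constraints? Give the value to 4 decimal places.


0.0218

g=Σ⁻¹μ = [1.0403  0.0364  3.1196  1.5445  1.9459  2.4895]
h=Σ⁻¹𝟙 = [13.8673  9.9172  11.7026  15.9781  12.1795  20.3629]
a=μᵀg=1.483873  b=𝟙ᵀg=10.176257  c=𝟙ᵀh=84.007641  D=ac−b²=21.100474
λ₁=(c·0.171−b)/D = (84.007641·0.171−10.176257)/21.100474 = 0.198529
λ₂=(a−b·0.171)/D = (1.483873−10.176257·0.171)/21.100474 = -0.012145
w* = 0.198529·g + -0.012145·h:
  w_0 = 0.198529·1.0403 + -0.012145·13.8673 = 0.0381  (JPMorgan)
  w_1 = 0.198529·0.0364 + -0.012145·9.9172 = -0.1132  (Raytheon)
  w_2 = 0.198529·3.1196 + -0.012145·11.7026 = 0.4772  (Qualcomm)
  w_3 = 0.198529·1.5445 + -0.012145·15.9781 = 0.1126  (Lockheed)
  w_4 = 0.198529·1.9459 + -0.012145·12.1795 = 0.2384  (GE)
  w_5 = 0.198529·2.4895 + -0.012145·20.3629 = 0.2469  (Unilever)
Σw_i=1.0000  μᵀw=0.1710
σ²=wᵀΣw=λ₁·μ_p+λ₂ = 0.198529·0.171 + -0.012145 = 0.021803 ≈ 0.0218


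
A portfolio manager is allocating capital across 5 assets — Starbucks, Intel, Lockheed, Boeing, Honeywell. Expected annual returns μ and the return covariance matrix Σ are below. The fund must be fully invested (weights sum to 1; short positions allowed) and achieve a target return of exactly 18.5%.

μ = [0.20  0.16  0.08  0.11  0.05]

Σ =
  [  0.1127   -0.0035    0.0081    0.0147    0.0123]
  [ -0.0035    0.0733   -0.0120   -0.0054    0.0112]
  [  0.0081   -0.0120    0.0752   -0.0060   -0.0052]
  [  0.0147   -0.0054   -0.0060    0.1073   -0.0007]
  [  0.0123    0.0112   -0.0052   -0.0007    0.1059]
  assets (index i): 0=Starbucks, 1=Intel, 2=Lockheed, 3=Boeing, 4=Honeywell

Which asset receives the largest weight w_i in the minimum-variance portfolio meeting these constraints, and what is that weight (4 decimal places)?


x=Σ⁻¹μ = [1.6127  2.5470  1.3834  1.0104  0.0901]
y=Σ⁻¹𝟙 = [5.9751  16.1952  16.6078  10.2965  7.9196]
a=μᵀx=0.956363  b=𝟙ᵀx=6.643459  c=𝟙ᵀy=56.994132  D=ac−b²=10.371533
λ₁=(c·0.185−b)/D = (56.994132·0.185−6.643459)/10.371533 = 0.376073
λ₂=(a−b·0.185)/D = (0.956363−6.643459·0.185)/10.371533 = -0.026291
w* = 0.376073·x + -0.026291·y:
  w_0 = 0.376073·1.6127 + -0.026291·5.9751 = 0.4494  (Starbucks)
  w_1 = 0.376073·2.5470 + -0.026291·16.1952 = 0.5321  (Intel)
  w_2 = 0.376073·1.3834 + -0.026291·16.6078 = 0.0836  (Lockheed)
  w_3 = 0.376073·1.0104 + -0.026291·10.2965 = 0.1093  (Boeing)
  w_4 = 0.376073·0.0901 + -0.026291·7.9196 = -0.1743  (Honeywell)
Σw_i=1.0000  μᵀw=0.1850
σ²=wᵀΣw=λ₁·μ_p+λ₂ = 0.376073·0.185 + -0.026291 = 0.043283 ≈ 0.0433

Intel (0.5321)


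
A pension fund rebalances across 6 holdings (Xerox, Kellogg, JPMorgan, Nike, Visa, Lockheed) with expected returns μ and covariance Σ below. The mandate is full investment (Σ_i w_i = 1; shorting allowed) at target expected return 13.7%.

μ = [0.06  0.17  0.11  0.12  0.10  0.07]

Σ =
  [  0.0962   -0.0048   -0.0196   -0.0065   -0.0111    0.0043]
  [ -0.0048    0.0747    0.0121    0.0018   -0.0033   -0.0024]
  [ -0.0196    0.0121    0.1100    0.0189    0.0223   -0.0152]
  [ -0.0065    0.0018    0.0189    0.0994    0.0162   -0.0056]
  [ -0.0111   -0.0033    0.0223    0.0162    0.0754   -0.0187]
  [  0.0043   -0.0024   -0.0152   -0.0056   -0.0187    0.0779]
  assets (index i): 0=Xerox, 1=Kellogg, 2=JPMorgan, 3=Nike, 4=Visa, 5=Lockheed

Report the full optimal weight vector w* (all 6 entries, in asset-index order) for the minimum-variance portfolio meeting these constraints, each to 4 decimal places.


x=Σ⁻¹μ = [1.0508  2.3301  0.6594  0.9386  1.5537  1.4815]
y=Σ⁻¹𝟙 = [14.3260  14.1623  7.9852  7.5614  16.6111  18.5717]
a=μᵀx=0.903401  b=𝟙ᵀx=8.014030  c=𝟙ᵀy=79.217817  D=ac−b²=7.340791
λ₁=(c·0.137−b)/D = (79.217817·0.137−8.014030)/7.340791 = 0.386717
λ₂=(a−b·0.137)/D = (0.903401−8.014030·0.137)/7.340791 = -0.026499
w* = 0.386717·x + -0.026499·y:
  w_0 = 0.386717·1.0508 + -0.026499·14.3260 = 0.0267  (Xerox)
  w_1 = 0.386717·2.3301 + -0.026499·14.1623 = 0.5258  (Kellogg)
  w_2 = 0.386717·0.6594 + -0.026499·7.9852 = 0.0434  (JPMorgan)
  w_3 = 0.386717·0.9386 + -0.026499·7.5614 = 0.1626  (Nike)
  w_4 = 0.386717·1.5537 + -0.026499·16.6111 = 0.1607  (Visa)
  w_5 = 0.386717·1.4815 + -0.026499·18.5717 = 0.0808  (Lockheed)
Σw_i=1.0000  μᵀw=0.1370
σ²=wᵀΣw=λ₁·μ_p+λ₂ = 0.386717·0.137 + -0.026499 = 0.026482 ≈ 0.0265

0.0267  0.5258  0.0434  0.1626  0.1607  0.0808


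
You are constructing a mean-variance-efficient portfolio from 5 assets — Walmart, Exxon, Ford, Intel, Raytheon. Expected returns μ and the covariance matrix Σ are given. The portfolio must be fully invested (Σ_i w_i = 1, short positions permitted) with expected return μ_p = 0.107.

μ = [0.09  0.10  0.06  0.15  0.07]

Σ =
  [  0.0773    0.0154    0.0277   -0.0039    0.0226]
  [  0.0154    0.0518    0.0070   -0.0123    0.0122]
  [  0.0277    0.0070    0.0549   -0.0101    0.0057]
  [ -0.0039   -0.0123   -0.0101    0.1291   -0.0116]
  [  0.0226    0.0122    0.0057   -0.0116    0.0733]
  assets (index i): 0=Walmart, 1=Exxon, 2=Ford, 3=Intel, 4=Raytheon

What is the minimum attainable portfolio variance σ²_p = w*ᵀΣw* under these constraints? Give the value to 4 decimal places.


0.0213

g=Σ⁻¹μ = [0.3413  1.8978  0.8791  1.4847  0.7005]
h=Σ⁻¹𝟙 = [0.9764  16.9402  16.5606  11.6808  11.0827]
a=μᵀg=0.544989  b=𝟙ᵀg=5.303451  c=𝟙ᵀh=57.240795  D=ac−b²=3.068994
λ₁=(c·0.107−b)/D = (57.240795·0.107−5.303451)/3.068994 = 0.267617
λ₂=(a−b·0.107)/D = (0.544989−5.303451·0.107)/3.068994 = -0.007325
w* = 0.267617·g + -0.007325·h:
  w_0 = 0.267617·0.3413 + -0.007325·0.9764 = 0.0842  (Walmart)
  w_1 = 0.267617·1.8978 + -0.007325·16.9402 = 0.3838  (Exxon)
  w_2 = 0.267617·0.8791 + -0.007325·16.5606 = 0.1140  (Ford)
  w_3 = 0.267617·1.4847 + -0.007325·11.6808 = 0.3118  (Intel)
  w_4 = 0.267617·0.7005 + -0.007325·11.0827 = 0.1063  (Raytheon)
Σw_i=1.0000  μᵀw=0.1070
σ²=wᵀΣw=λ₁·μ_p+λ₂ = 0.267617·0.107 + -0.007325 = 0.021310 ≈ 0.0213


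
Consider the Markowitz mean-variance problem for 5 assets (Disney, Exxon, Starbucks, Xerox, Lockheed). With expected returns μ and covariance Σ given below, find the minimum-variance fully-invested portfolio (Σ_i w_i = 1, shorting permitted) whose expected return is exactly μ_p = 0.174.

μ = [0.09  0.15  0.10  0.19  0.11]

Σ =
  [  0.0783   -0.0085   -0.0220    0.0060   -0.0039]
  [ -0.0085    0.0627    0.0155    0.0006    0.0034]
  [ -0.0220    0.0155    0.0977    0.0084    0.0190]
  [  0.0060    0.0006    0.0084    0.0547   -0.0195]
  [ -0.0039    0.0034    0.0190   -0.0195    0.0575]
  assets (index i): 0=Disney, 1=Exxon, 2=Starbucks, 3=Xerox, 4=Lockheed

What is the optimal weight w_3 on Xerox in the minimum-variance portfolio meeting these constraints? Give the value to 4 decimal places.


0.6364

p=Σ⁻¹μ = [1.1855  2.3587  -0.1483  4.5714  3.4533]
q=Σ⁻¹𝟙 = [14.9917  15.3550  4.3287  24.4939  24.3765]
a=μᵀp=1.694106  b=𝟙ᵀp=11.420630  c=𝟙ᵀq=83.545815  D=ac−b²=11.104640
λ₁=(c·0.174−b)/D = (83.545815·0.174−11.420630)/11.104640 = 0.280634
λ₂=(a−b·0.174)/D = (1.694106−11.420630·0.174)/11.104640 = -0.026393
w* = 0.280634·p + -0.026393·q:
  w_0 = 0.280634·1.1855 + -0.026393·14.9917 = -0.0630  (Disney)
  w_1 = 0.280634·2.3587 + -0.026393·15.3550 = 0.2567  (Exxon)
  w_2 = 0.280634·-0.1483 + -0.026393·4.3287 = -0.1559  (Starbucks)
  w_3 = 0.280634·4.5714 + -0.026393·24.4939 = 0.6364  (Xerox)
  w_4 = 0.280634·3.4533 + -0.026393·24.3765 = 0.3257  (Lockheed)
Σw_i=1.0000  μᵀw=0.1740
σ²=wᵀΣw=λ₁·μ_p+λ₂ = 0.280634·0.174 + -0.026393 = 0.022437 ≈ 0.0224


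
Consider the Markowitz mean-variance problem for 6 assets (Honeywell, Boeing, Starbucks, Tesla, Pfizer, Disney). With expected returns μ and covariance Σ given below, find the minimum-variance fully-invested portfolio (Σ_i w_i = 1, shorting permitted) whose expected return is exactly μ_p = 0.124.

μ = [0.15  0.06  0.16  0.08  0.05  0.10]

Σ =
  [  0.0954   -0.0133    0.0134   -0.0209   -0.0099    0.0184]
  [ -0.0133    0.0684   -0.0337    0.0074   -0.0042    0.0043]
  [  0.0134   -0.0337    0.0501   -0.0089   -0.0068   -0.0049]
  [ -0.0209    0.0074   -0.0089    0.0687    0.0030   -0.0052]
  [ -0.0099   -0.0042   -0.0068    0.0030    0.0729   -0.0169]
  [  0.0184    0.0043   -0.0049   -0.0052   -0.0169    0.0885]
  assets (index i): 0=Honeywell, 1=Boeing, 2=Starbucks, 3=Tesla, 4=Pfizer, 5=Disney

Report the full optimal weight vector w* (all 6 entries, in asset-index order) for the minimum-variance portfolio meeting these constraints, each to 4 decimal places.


0.1362  0.2078  0.4756  0.1032  0.0195  0.0577

p=Σ⁻¹μ = [1.6403  4.1039  6.2904  2.0586  1.9802  1.4369]
q=Σ⁻¹𝟙 = [13.0613  41.7237  53.2698  21.0007  25.6238  15.6331]
a=μᵀp=1.906134  b=𝟙ᵀp=17.510349  c=𝟙ᵀq=170.312482  D=ac−b²=18.026041
λ₁=(c·0.124−b)/D = (170.312482·0.124−17.510349)/18.026041 = 0.200177
λ₂=(a−b·0.124)/D = (1.906134−17.510349·0.124)/18.026041 = -0.014709
w* = 0.200177·p + -0.014709·q:
  w_0 = 0.200177·1.6403 + -0.014709·13.0613 = 0.1362  (Honeywell)
  w_1 = 0.200177·4.1039 + -0.014709·41.7237 = 0.2078  (Boeing)
  w_2 = 0.200177·6.2904 + -0.014709·53.2698 = 0.4756  (Starbucks)
  w_3 = 0.200177·2.0586 + -0.014709·21.0007 = 0.1032  (Tesla)
  w_4 = 0.200177·1.9802 + -0.014709·25.6238 = 0.0195  (Pfizer)
  w_5 = 0.200177·1.4369 + -0.014709·15.6331 = 0.0577  (Disney)
Σw_i=1.0000  μᵀw=0.1240
σ²=wᵀΣw=λ₁·μ_p+λ₂ = 0.200177·0.124 + -0.014709 = 0.010113 ≈ 0.0101


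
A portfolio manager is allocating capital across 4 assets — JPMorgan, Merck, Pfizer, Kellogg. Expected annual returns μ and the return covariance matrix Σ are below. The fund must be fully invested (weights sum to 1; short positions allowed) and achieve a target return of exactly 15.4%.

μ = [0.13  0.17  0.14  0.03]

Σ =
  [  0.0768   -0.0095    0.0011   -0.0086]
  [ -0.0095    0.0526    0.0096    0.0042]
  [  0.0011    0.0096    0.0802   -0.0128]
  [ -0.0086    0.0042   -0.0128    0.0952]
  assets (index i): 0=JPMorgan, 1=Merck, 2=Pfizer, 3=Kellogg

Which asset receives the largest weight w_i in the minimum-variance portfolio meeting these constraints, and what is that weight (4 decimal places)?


Merck (0.5295)

g=Σ⁻¹μ = [2.1448  3.3185  1.4070  0.5517]
h=Σ⁻¹𝟙 = [16.6057  18.7928  12.0334  12.7931]
a=μᵀg=1.056501  b=𝟙ᵀg=7.421981  c=𝟙ᵀh=60.224982  D=ac−b²=8.541921
λ₁=(c·0.154−b)/D = (60.224982·0.154−7.421981)/8.541921 = 0.216891
λ₂=(a−b·0.154)/D = (1.056501−7.421981·0.154)/8.541921 = -0.010125
w* = 0.216891·g + -0.010125·h:
  w_0 = 0.216891·2.1448 + -0.010125·16.6057 = 0.2971  (JPMorgan)
  w_1 = 0.216891·3.3185 + -0.010125·18.7928 = 0.5295  (Merck)
  w_2 = 0.216891·1.4070 + -0.010125·12.0334 = 0.1833  (Pfizer)
  w_3 = 0.216891·0.5517 + -0.010125·12.7931 = -0.0099  (Kellogg)
Σw_i=1.0000  μᵀw=0.1540
σ²=wᵀΣw=λ₁·μ_p+λ₂ = 0.216891·0.154 + -0.010125 = 0.023276 ≈ 0.0233


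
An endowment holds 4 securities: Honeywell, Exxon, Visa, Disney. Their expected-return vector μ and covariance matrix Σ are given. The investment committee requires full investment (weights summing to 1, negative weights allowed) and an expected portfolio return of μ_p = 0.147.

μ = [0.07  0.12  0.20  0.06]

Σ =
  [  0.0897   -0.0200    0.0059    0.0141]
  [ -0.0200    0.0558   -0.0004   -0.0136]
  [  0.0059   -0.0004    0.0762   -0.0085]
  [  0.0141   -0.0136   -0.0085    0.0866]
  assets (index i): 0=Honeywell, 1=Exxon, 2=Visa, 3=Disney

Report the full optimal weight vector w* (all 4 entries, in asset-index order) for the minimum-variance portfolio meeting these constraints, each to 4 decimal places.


0.0767  0.3460  0.4677  0.1097

u=Σ⁻¹μ = [1.0432  2.8446  2.6965  1.2344]
v=Σ⁻¹𝟙 = [13.8360  26.5940  13.8459  14.8300]
a=μᵀu=1.027752  b=𝟙ᵀu=7.818791  c=𝟙ᵀv=69.105969  D=ac−b²=9.890278
λ₁=(c·0.147−b)/D = (69.105969·0.147−7.818791)/9.890278 = 0.236574
λ₂=(a−b·0.147)/D = (1.027752−7.818791·0.147)/9.890278 = -0.012296
w* = 0.236574·u + -0.012296·v:
  w_0 = 0.236574·1.0432 + -0.012296·13.8360 = 0.0767  (Honeywell)
  w_1 = 0.236574·2.8446 + -0.012296·26.5940 = 0.3460  (Exxon)
  w_2 = 0.236574·2.6965 + -0.012296·13.8459 = 0.4677  (Visa)
  w_3 = 0.236574·1.2344 + -0.012296·14.8300 = 0.1097  (Disney)
Σw_i=1.0000  μᵀw=0.1470
σ²=wᵀΣw=λ₁·μ_p+λ₂ = 0.236574·0.147 + -0.012296 = 0.022480 ≈ 0.0225


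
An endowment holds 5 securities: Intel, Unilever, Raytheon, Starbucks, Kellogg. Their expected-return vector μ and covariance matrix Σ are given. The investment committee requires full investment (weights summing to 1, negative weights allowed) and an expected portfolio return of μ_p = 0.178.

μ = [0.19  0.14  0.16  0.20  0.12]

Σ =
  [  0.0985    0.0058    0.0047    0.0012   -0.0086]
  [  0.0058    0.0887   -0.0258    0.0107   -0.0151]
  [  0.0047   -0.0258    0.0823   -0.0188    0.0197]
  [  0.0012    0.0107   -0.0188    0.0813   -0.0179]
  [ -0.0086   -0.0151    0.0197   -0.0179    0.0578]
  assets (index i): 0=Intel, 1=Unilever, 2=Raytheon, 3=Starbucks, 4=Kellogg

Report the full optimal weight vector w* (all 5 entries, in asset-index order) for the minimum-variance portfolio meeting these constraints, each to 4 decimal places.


0.2230  0.0823  0.2409  0.3888  0.0650

g=Σ⁻¹μ = [1.9005  2.3315  2.5950  3.4169  3.1417]
h=Σ⁻¹𝟙 = [10.2690  16.8827  15.4445  18.7330  23.7769]
a=μᵀg=2.163096  b=𝟙ᵀg=13.385650  c=𝟙ᵀh=85.106191  D=ac−b²=4.917198
λ₁=(c·0.178−b)/D = (85.106191·0.178−13.385650)/4.917198 = 0.358589
λ₂=(a−b·0.178)/D = (2.163096−13.385650·0.178)/4.917198 = -0.044649
w* = 0.358589·g + -0.044649·h:
  w_0 = 0.358589·1.9005 + -0.044649·10.2690 = 0.2230  (Intel)
  w_1 = 0.358589·2.3315 + -0.044649·16.8827 = 0.0823  (Unilever)
  w_2 = 0.358589·2.5950 + -0.044649·15.4445 = 0.2409  (Raytheon)
  w_3 = 0.358589·3.4169 + -0.044649·18.7330 = 0.3888  (Starbucks)
  w_4 = 0.358589·3.1417 + -0.044649·23.7769 = 0.0650  (Kellogg)
Σw_i=1.0000  μᵀw=0.1780
σ²=wᵀΣw=λ₁·μ_p+λ₂ = 0.358589·0.178 + -0.044649 = 0.019179 ≈ 0.0192


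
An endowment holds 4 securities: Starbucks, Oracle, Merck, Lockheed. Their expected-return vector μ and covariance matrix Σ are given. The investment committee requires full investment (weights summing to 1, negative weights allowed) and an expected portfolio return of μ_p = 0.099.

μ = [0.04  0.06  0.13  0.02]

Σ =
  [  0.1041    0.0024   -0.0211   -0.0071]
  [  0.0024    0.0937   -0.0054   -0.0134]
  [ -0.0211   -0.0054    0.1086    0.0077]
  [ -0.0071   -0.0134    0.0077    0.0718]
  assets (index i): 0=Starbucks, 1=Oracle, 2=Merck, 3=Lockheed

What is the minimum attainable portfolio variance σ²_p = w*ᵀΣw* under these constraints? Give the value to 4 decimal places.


0.0417

u=Σ⁻¹μ = [0.6615  0.7492  1.3387  0.3402]
v=Σ⁻¹𝟙 = [12.6858  13.3472  11.1684  16.4753]
a=μᵀu=0.252250  b=𝟙ᵀu=3.089659  c=𝟙ᵀv=53.676676  D=ac−b²=3.993947
λ₁=(c·0.099−b)/D = (53.676676·0.099−3.089659)/3.993947 = 0.556926
λ₂=(a−b·0.099)/D = (0.252250−3.089659·0.099)/3.993947 = -0.013427
w* = 0.556926·u + -0.013427·v:
  w_0 = 0.556926·0.6615 + -0.013427·12.6858 = 0.1981  (Starbucks)
  w_1 = 0.556926·0.7492 + -0.013427·13.3472 = 0.2380  (Oracle)
  w_2 = 0.556926·1.3387 + -0.013427·11.1684 = 0.5956  (Merck)
  w_3 = 0.556926·0.3402 + -0.013427·16.4753 = -0.0317  (Lockheed)
Σw_i=1.0000  μᵀw=0.0990
σ²=wᵀΣw=λ₁·μ_p+λ₂ = 0.556926·0.099 + -0.013427 = 0.041709 ≈ 0.0417


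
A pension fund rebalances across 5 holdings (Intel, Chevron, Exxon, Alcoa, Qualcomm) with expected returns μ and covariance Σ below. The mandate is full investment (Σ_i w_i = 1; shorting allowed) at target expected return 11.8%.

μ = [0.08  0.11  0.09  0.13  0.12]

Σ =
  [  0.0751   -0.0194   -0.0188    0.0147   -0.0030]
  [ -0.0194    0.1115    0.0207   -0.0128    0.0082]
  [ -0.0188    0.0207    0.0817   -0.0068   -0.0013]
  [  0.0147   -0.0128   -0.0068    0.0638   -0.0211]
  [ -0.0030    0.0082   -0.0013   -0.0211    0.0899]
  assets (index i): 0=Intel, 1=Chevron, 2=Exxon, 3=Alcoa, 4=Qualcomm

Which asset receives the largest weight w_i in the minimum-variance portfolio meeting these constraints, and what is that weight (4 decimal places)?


Alcoa (0.4327)

u=Σ⁻¹μ = [1.2323  1.1229  1.3618  2.7666  1.9425]
v=Σ⁻¹𝟙 = [16.3586  10.1794  15.4113  20.8327  15.8533]
a=μᵀu=0.937420  b=𝟙ᵀu=8.426080  c=𝟙ᵀv=78.635245  D=ac−b²=2.715402
λ₁=(c·0.118−b)/D = (78.635245·0.118−8.426080)/2.715402 = 0.314089
λ₂=(a−b·0.118)/D = (0.937420−8.426080·0.118)/2.715402 = -0.020939
w* = 0.314089·u + -0.020939·v:
  w_0 = 0.314089·1.2323 + -0.020939·16.3586 = 0.0445  (Intel)
  w_1 = 0.314089·1.1229 + -0.020939·10.1794 = 0.1395  (Chevron)
  w_2 = 0.314089·1.3618 + -0.020939·15.4113 = 0.1050  (Exxon)
  w_3 = 0.314089·2.7666 + -0.020939·20.8327 = 0.4327  (Alcoa)
  w_4 = 0.314089·1.9425 + -0.020939·15.8533 = 0.2782  (Qualcomm)
Σw_i=1.0000  μᵀw=0.1180
σ²=wᵀΣw=λ₁·μ_p+λ₂ = 0.314089·0.118 + -0.020939 = 0.016124 ≈ 0.0161


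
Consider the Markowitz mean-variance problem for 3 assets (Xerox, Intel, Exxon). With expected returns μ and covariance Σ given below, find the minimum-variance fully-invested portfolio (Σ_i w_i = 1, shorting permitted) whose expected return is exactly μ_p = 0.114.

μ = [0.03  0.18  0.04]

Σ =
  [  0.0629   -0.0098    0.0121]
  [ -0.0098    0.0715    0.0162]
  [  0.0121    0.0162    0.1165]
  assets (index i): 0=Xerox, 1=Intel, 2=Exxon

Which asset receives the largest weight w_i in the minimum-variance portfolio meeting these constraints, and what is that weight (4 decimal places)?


x=Σ⁻¹μ = [0.9168  2.6711  -0.1233]
y=Σ⁻¹𝟙 = [17.3906  15.3166  4.6476]
a=μᵀx=0.503368  b=𝟙ᵀx=3.464608  c=𝟙ᵀy=37.354760  D=ac−b²=6.799675
λ₁=(c·0.114−b)/D = (37.354760·0.114−3.464608)/6.799675 = 0.116746
λ₂=(a−b·0.114)/D = (0.503368−3.464608·0.114)/6.799675 = 0.015942
w* = 0.116746·x + 0.015942·y:
  w_0 = 0.116746·0.9168 + 0.015942·17.3906 = 0.3843  (Xerox)
  w_1 = 0.116746·2.6711 + 0.015942·15.3166 = 0.5560  (Intel)
  w_2 = 0.116746·-0.1233 + 0.015942·4.6476 = 0.0597  (Exxon)
Σw_i=1.0000  μᵀw=0.1140
σ²=wᵀΣw=λ₁·μ_p+λ₂ = 0.116746·0.114 + 0.015942 = 0.029251 ≈ 0.0293

Intel (0.5560)


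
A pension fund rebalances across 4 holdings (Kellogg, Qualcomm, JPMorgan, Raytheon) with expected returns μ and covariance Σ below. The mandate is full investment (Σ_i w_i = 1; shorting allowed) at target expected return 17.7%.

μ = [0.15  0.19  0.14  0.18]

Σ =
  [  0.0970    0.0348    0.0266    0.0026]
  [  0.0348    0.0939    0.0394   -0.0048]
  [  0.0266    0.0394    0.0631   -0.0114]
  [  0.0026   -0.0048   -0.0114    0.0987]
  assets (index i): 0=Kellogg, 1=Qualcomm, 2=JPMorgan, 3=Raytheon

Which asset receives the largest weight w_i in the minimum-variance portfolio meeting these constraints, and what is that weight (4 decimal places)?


Raytheon (0.4150)

x=Σ⁻¹μ = [0.6189  1.2494  1.5475  2.0469]
y=Σ⁻¹𝟙 = [4.9375  3.7308  13.5596  11.7492]
a=μᵀx=0.915309  b=𝟙ᵀx=5.462683  c=𝟙ᵀy=33.977122  D=ac−b²=1.258670
λ₁=(c·0.177−b)/D = (33.977122·0.177−5.462683)/1.258670 = 0.437977
λ₂=(a−b·0.177)/D = (0.915309−5.462683·0.177)/1.258670 = -0.040984
w* = 0.437977·x + -0.040984·y:
  w_0 = 0.437977·0.6189 + -0.040984·4.9375 = 0.0687  (Kellogg)
  w_1 = 0.437977·1.2494 + -0.040984·3.7308 = 0.3943  (Qualcomm)
  w_2 = 0.437977·1.5475 + -0.040984·13.5596 = 0.1220  (JPMorgan)
  w_3 = 0.437977·2.0469 + -0.040984·11.7492 = 0.4150  (Raytheon)
Σw_i=1.0000  μᵀw=0.1770
σ²=wᵀΣw=λ₁·μ_p+λ₂ = 0.437977·0.177 + -0.040984 = 0.036538 ≈ 0.0365


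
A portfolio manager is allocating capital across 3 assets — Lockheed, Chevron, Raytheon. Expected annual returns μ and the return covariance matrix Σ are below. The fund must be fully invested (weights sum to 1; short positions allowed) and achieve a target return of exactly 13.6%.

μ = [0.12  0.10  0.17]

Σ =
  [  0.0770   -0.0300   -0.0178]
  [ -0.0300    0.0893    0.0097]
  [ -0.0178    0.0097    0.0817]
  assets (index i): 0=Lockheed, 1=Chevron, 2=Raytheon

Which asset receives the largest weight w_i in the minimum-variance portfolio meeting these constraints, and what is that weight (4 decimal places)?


Raytheon (0.4044)

g=Σ⁻¹μ = [2.8350  1.8024  2.4845]
h=Σ⁻¹𝟙 = [23.2765  17.3614  15.2499]
a=μᵀg=0.942791  b=𝟙ᵀg=7.121797  c=𝟙ᵀh=55.887747  D=ac−b²=1.970487
λ₁=(c·0.136−b)/D = (55.887747·0.136−7.121797)/1.970487 = 0.243055
λ₂=(a−b·0.136)/D = (0.942791−7.121797·0.136)/1.970487 = -0.013080
w* = 0.243055·g + -0.013080·h:
  w_0 = 0.243055·2.8350 + -0.013080·23.2765 = 0.3846  (Lockheed)
  w_1 = 0.243055·1.8024 + -0.013080·17.3614 = 0.2110  (Chevron)
  w_2 = 0.243055·2.4845 + -0.013080·15.2499 = 0.4044  (Raytheon)
Σw_i=1.0000  μᵀw=0.1360
σ²=wᵀΣw=λ₁·μ_p+λ₂ = 0.243055·0.136 + -0.013080 = 0.019976 ≈ 0.0200


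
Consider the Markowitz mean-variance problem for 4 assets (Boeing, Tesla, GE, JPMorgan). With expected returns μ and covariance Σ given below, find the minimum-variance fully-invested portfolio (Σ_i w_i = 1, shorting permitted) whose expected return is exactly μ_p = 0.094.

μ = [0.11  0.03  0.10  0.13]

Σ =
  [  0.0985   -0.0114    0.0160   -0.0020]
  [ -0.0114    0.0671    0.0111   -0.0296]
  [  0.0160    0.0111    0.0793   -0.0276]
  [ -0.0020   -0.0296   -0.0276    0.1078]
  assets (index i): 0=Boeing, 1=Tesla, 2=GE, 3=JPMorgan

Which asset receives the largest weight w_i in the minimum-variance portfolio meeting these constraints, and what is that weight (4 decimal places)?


p=Σ⁻¹μ = [1.0457  1.2327  1.5609  1.9634]
q=Σ⁻¹𝟙 = [10.9461  22.9999  13.9201  19.3589]
a=μᵀp=0.563346  b=𝟙ᵀp=5.802740  c=𝟙ᵀq=67.225073  D=ac−b²=4.199188
λ₁=(c·0.094−b)/D = (67.225073·0.094−5.802740)/4.199188 = 0.122980
λ₂=(a−b·0.094)/D = (0.563346−5.802740·0.094)/4.199188 = 0.004260
w* = 0.122980·p + 0.004260·q:
  w_0 = 0.122980·1.0457 + 0.004260·10.9461 = 0.1752  (Boeing)
  w_1 = 0.122980·1.2327 + 0.004260·22.9999 = 0.2496  (Tesla)
  w_2 = 0.122980·1.5609 + 0.004260·13.9201 = 0.2513  (GE)
  w_3 = 0.122980·1.9634 + 0.004260·19.3589 = 0.3239  (JPMorgan)
Σw_i=1.0000  μᵀw=0.0940
σ²=wᵀΣw=λ₁·μ_p+λ₂ = 0.122980·0.094 + 0.004260 = 0.015820 ≈ 0.0158

JPMorgan (0.3239)


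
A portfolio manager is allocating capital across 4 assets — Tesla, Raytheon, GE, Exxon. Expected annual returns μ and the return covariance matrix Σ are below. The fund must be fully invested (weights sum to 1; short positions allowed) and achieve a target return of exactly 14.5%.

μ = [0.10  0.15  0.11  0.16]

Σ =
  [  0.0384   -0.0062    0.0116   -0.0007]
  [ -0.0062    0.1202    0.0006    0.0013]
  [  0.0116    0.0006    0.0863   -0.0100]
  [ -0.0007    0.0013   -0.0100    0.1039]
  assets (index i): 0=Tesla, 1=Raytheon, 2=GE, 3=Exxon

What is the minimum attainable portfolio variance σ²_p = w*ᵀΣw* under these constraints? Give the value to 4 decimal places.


p=Σ⁻¹μ = [2.5151  1.3543  1.1180  1.6476]
q=Σ⁻¹𝟙 = [24.9203  9.4435  9.3980  10.5789]
a=μᵀp=0.841242  b=𝟙ᵀp=6.634963  c=𝟙ᵀq=54.340720  D=ac−b²=1.690983
λ₁=(c·0.145−b)/D = (54.340720·0.145−6.634963)/1.690983 = 0.735928
λ₂=(a−b·0.145)/D = (0.841242−6.634963·0.145)/1.690983 = -0.071454
w* = 0.735928·p + -0.071454·q:
  w_0 = 0.735928·2.5151 + -0.071454·24.9203 = 0.0703  (Tesla)
  w_1 = 0.735928·1.3543 + -0.071454·9.4435 = 0.3219  (Raytheon)
  w_2 = 0.735928·1.1180 + -0.071454·9.3980 = 0.1513  (GE)
  w_3 = 0.735928·1.6476 + -0.071454·10.5789 = 0.4566  (Exxon)
Σw_i=1.0000  μᵀw=0.1450
σ²=wᵀΣw=λ₁·μ_p+λ₂ = 0.735928·0.145 + -0.071454 = 0.035256 ≈ 0.0353

0.0353


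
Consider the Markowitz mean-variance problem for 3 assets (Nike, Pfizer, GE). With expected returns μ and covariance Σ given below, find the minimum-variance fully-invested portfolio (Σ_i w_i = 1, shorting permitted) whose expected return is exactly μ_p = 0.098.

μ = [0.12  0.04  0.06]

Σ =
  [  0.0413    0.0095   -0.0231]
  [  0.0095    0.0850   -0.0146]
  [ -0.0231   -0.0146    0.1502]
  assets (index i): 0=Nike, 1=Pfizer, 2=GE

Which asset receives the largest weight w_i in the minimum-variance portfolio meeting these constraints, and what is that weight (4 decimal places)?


Nike (0.6707)

u=Σ⁻¹μ = [3.3744  0.2555  0.9433]
v=Σ⁻¹𝟙 = [28.5191  10.6521  12.0793]
a=μᵀu=0.471742  b=𝟙ᵀu=4.573128  c=𝟙ᵀv=51.250433  D=ac−b²=3.263478
λ₁=(c·0.098−b)/D = (51.250433·0.098−4.573128)/3.263478 = 0.137710
λ₂=(a−b·0.098)/D = (0.471742−4.573128·0.098)/3.263478 = 0.007224
w* = 0.137710·u + 0.007224·v:
  w_0 = 0.137710·3.3744 + 0.007224·28.5191 = 0.6707  (Nike)
  w_1 = 0.137710·0.2555 + 0.007224·10.6521 = 0.1121  (Pfizer)
  w_2 = 0.137710·0.9433 + 0.007224·12.0793 = 0.2172  (GE)
Σw_i=1.0000  μᵀw=0.0980
σ²=wᵀΣw=λ₁·μ_p+λ₂ = 0.137710·0.098 + 0.007224 = 0.020720 ≈ 0.0207


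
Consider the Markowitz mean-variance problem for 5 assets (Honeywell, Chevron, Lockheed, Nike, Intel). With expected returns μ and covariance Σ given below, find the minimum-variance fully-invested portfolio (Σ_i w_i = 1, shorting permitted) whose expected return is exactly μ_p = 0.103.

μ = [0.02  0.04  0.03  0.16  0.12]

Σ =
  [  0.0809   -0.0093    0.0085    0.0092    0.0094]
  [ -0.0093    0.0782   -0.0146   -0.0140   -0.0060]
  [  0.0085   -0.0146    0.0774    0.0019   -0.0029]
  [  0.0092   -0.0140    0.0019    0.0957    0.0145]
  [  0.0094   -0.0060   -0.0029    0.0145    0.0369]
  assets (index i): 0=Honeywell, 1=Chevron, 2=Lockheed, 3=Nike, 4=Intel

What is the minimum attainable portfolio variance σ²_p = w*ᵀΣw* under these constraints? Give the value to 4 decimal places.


0.0166

p=Σ⁻¹μ = [-0.2052  1.0943  0.6947  1.3845  2.9928]
q=Σ⁻¹𝟙 = [8.9862  20.4406  16.5665  8.2796  26.1832]
a=μᵀp=0.641157  b=𝟙ᵀp=5.961078  c=𝟙ᵀq=80.456304  D=ac−b²=16.050712
λ₁=(c·0.103−b)/D = (80.456304·0.103−5.961078)/16.050712 = 0.144911
λ₂=(a−b·0.103)/D = (0.641157−5.961078·0.103)/16.050712 = 0.001693
w* = 0.144911·p + 0.001693·q:
  w_0 = 0.144911·-0.2052 + 0.001693·8.9862 = -0.0145  (Honeywell)
  w_1 = 0.144911·1.0943 + 0.001693·20.4406 = 0.1932  (Chevron)
  w_2 = 0.144911·0.6947 + 0.001693·16.5665 = 0.1287  (Lockheed)
  w_3 = 0.144911·1.3845 + 0.001693·8.2796 = 0.2146  (Nike)
  w_4 = 0.144911·2.9928 + 0.001693·26.1832 = 0.4780  (Intel)
Σw_i=1.0000  μᵀw=0.1030
σ²=wᵀΣw=λ₁·μ_p+λ₂ = 0.144911·0.103 + 0.001693 = 0.016618 ≈ 0.0166


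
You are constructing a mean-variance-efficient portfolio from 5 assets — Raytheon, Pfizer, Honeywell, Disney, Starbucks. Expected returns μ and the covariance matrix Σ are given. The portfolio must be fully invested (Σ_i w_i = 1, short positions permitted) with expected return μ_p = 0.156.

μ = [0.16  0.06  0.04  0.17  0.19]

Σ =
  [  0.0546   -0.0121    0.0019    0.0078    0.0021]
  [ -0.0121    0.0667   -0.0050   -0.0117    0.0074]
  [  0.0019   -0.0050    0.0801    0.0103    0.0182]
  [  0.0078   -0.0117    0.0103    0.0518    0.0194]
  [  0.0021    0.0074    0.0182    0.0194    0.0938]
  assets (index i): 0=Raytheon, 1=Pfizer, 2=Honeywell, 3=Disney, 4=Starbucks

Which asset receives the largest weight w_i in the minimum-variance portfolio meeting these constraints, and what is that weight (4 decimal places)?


g=Σ⁻¹μ = [2.8770  1.7634  -0.1054  2.7943  1.2646]
h=Σ⁻¹𝟙 = [20.1957  22.3463  10.4536  18.2422  2.6447]
a=μᵀg=1.277216  b=𝟙ᵀg=8.593902  c=𝟙ᵀh=73.882498  D=ac−b²=20.508761
λ₁=(c·0.156−b)/D = (73.882498·0.156−8.593902)/20.508761 = 0.142952
λ₂=(a−b·0.156)/D = (1.277216−8.593902·0.156)/20.508761 = -0.003093
w* = 0.142952·g + -0.003093·h:
  w_0 = 0.142952·2.8770 + -0.003093·20.1957 = 0.3488  (Raytheon)
  w_1 = 0.142952·1.7634 + -0.003093·22.3463 = 0.1830  (Pfizer)
  w_2 = 0.142952·-0.1054 + -0.003093·10.4536 = -0.0474  (Honeywell)
  w_3 = 0.142952·2.7943 + -0.003093·18.2422 = 0.3430  (Disney)
  w_4 = 0.142952·1.2646 + -0.003093·2.6447 = 0.1726  (Starbucks)
Σw_i=1.0000  μᵀw=0.1560
σ²=wᵀΣw=λ₁·μ_p+λ₂ = 0.142952·0.156 + -0.003093 = 0.019208 ≈ 0.0192

Raytheon (0.3488)


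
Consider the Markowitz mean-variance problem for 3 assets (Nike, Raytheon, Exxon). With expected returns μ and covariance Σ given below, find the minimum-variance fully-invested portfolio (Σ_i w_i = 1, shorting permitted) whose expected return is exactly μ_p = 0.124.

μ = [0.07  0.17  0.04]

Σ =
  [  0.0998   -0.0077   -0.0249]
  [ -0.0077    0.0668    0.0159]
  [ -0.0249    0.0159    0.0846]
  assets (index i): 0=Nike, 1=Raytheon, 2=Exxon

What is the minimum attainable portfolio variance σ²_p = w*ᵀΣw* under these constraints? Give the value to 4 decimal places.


u=Σ⁻¹μ = [0.9690  2.5921  0.2708]
v=Σ⁻¹𝟙 = [14.4350  13.4090  13.5488]
a=μᵀu=0.519325  b=𝟙ᵀu=3.831940  c=𝟙ᵀv=41.392851  D=ac−b²=6.812568
λ₁=(c·0.124−b)/D = (41.392851·0.124−3.831940)/6.812568 = 0.190937
λ₂=(a−b·0.124)/D = (0.519325−3.831940·0.124)/6.812568 = 0.006483
w* = 0.190937·u + 0.006483·v:
  w_0 = 0.190937·0.9690 + 0.006483·14.4350 = 0.2786  (Nike)
  w_1 = 0.190937·2.5921 + 0.006483·13.4090 = 0.5819  (Raytheon)
  w_2 = 0.190937·0.2708 + 0.006483·13.5488 = 0.1395  (Exxon)
Σw_i=1.0000  μᵀw=0.1240
σ²=wᵀΣw=λ₁·μ_p+λ₂ = 0.190937·0.124 + 0.006483 = 0.030159 ≈ 0.0302

0.0302


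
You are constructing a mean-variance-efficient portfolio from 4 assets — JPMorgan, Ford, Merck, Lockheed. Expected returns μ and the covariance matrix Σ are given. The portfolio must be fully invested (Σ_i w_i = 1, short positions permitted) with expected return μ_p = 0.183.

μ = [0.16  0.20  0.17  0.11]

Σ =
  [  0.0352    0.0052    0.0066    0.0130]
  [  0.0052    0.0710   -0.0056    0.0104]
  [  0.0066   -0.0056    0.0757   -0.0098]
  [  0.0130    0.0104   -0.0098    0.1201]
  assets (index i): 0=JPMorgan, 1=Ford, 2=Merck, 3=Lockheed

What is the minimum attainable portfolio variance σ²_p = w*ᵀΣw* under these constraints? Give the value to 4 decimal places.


u=Σ⁻¹μ = [3.5645  2.6587  2.1936  0.4788]
v=Σ⁻¹𝟙 = [21.9181  12.6374  13.0004  5.9204]
a=μᵀu=1.527653  b=𝟙ᵀu=8.895690  c=𝟙ᵀv=53.476312  D=ac−b²=2.559966
λ₁=(c·0.183−b)/D = (53.476312·0.183−8.895690)/2.559966 = 0.347846
λ₂=(a−b·0.183)/D = (1.527653−8.895690·0.183)/2.559966 = -0.039164
w* = 0.347846·u + -0.039164·v:
  w_0 = 0.347846·3.5645 + -0.039164·21.9181 = 0.3815  (JPMorgan)
  w_1 = 0.347846·2.6587 + -0.039164·12.6374 = 0.4299  (Ford)
  w_2 = 0.347846·2.1936 + -0.039164·13.0004 = 0.2539  (Merck)
  w_3 = 0.347846·0.4788 + -0.039164·5.9204 = -0.0653  (Lockheed)
Σw_i=1.0000  μᵀw=0.1830
σ²=wᵀΣw=λ₁·μ_p+λ₂ = 0.347846·0.183 + -0.039164 = 0.024492 ≈ 0.0245

0.0245


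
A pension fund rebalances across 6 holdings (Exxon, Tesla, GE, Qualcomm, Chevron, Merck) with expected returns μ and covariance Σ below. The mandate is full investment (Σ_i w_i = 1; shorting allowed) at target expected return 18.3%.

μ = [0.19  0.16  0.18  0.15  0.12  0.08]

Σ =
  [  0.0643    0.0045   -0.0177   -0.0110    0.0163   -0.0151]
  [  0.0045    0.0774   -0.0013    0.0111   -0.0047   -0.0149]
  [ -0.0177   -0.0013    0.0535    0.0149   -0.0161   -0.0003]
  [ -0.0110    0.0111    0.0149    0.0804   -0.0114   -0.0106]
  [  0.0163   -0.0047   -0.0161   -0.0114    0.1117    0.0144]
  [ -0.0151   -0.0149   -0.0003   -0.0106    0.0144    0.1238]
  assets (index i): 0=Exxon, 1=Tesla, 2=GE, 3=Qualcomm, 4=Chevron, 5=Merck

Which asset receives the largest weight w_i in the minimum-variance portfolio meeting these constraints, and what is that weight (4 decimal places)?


u=Σ⁻¹μ = [4.4590  1.9992  4.7866  1.6711  1.1815  1.4479]
v=Σ⁻¹𝟙 = [24.6421  13.2191  26.7000  12.0344  9.3547  12.6812]
a=μᵀu=2.536937  b=𝟙ᵀu=15.545269  c=𝟙ᵀv=98.631424  D=ac−b²=8.566285
λ₁=(c·0.183−b)/D = (98.631424·0.183−15.545269)/8.566285 = 0.292342
λ₂=(a−b·0.183)/D = (2.536937−15.545269·0.183)/8.566285 = -0.035937
w* = 0.292342·u + -0.035937·v:
  w_0 = 0.292342·4.4590 + -0.035937·24.6421 = 0.4180  (Exxon)
  w_1 = 0.292342·1.9992 + -0.035937·13.2191 = 0.1094  (Tesla)
  w_2 = 0.292342·4.7866 + -0.035937·26.7000 = 0.4398  (GE)
  w_3 = 0.292342·1.6711 + -0.035937·12.0344 = 0.0560  (Qualcomm)
  w_4 = 0.292342·1.1815 + -0.035937·9.3547 = 0.0092  (Chevron)
  w_5 = 0.292342·1.4479 + -0.035937·12.6812 = -0.0324  (Merck)
Σw_i=1.0000  μᵀw=0.1830
σ²=wᵀΣw=λ₁·μ_p+λ₂ = 0.292342·0.183 + -0.035937 = 0.017561 ≈ 0.0176

GE (0.4398)
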